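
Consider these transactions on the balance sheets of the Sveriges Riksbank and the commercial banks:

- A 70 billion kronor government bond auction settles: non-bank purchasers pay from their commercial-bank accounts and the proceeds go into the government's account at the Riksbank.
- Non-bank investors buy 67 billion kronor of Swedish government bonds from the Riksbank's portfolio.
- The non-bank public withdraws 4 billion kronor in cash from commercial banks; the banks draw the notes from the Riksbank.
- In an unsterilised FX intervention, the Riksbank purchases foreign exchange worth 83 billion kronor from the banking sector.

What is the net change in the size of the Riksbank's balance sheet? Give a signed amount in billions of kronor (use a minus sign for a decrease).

+16 billion

Riksbank balance sheet:
  Assets:      Securities −67B, Foreign assets +83B
  Liabilities: Bank reserves −58B, Currency in circulation +4B, Government deposits +70B
Commercial banking system:
  Assets:      Reserves at CB −58B, Foreign assets −83B
  Liabilities: Checkable deposits −141B
Change in total Riksbank assets = +16 billion.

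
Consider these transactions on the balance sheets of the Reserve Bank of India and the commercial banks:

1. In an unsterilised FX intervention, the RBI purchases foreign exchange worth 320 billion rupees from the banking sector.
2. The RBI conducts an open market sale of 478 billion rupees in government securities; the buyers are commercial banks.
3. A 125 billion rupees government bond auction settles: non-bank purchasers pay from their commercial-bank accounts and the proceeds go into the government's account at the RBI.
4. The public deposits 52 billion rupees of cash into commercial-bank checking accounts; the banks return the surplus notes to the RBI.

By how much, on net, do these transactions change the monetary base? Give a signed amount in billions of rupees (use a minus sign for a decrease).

-283 billion

RBI balance sheet:
  Assets:      Securities −478B, Foreign assets +320B
  Liabilities: Bank reserves −231B, Currency in circulation −52B, Government deposits +125B
Commercial banking system:
  Assets:      Reserves at CB −231B, Securities +478B, Foreign assets −320B
  Liabilities: Checkable deposits −73B
Monetary base = currency + reserves: −52B + (−231B) = -283 billion.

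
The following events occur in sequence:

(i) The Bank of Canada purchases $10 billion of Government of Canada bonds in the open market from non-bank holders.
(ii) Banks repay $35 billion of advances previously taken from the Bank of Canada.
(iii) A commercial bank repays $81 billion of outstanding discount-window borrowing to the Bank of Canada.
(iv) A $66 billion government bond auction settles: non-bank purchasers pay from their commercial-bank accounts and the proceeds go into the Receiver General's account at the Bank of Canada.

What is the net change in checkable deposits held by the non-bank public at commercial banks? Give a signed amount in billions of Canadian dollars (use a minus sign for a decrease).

-$56 billion

Asset purchase (from non-banks) $10 billion: non-bank counterparties' bank balances rise → +$10B.
Discount-window repayment $35 billion: the counterparty is a bank, so public deposits are unchanged → 0.
Discount-window repayment $81 billion: the counterparty is a bank, so public deposits are unchanged → 0.
Government account inflow $66 billion: non-bank counterparties' bank balances fall → −$66B.
Net: 10 + 0 + 0 − 66 = -$56 billion.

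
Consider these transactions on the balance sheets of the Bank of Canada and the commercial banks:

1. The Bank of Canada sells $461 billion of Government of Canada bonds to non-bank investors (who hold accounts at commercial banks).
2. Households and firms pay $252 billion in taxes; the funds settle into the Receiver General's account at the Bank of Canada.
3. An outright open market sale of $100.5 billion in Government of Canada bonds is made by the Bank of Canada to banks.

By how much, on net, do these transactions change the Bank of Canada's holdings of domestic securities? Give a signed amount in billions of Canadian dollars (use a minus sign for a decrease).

Bank of Canada balance sheet:
  Assets:      Securities −$561.5B
  Liabilities: Bank reserves −$813.5B, Government deposits +$252B
Commercial banking system:
  Assets:      Reserves at CB −$813.5B, Securities +$100.5B
  Liabilities: Checkable deposits −$713B
So the change in the Bank of Canada's holdings of domestic securities is -$561.5 billion.

-$561.5 billion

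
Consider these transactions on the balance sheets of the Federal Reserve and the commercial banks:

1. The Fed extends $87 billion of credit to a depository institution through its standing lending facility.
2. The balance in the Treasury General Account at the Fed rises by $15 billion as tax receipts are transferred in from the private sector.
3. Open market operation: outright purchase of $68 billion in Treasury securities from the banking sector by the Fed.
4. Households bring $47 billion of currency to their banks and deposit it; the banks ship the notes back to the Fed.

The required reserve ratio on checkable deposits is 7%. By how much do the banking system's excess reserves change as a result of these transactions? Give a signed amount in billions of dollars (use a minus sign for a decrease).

+$184.76 billion

Discount-window loan $87 billion: reserves +$87B, deposits 0.
Government account inflow $15 billion: reserves −$15B, deposits −$15B.
OMO purchase (from banks) $68 billion: reserves +$68B, deposits 0.
Currency deposit $47 billion: reserves +$47B, deposits +$47B.
Totals: Δreserves = +$187B, Δdeposits = +$32B.
Δrequired reserves = 7% × +$32B = +$2.24B.
Δexcess reserves = Δreserves − Δrequired = +$187B − (+$2.24B) = +$184.76 billion.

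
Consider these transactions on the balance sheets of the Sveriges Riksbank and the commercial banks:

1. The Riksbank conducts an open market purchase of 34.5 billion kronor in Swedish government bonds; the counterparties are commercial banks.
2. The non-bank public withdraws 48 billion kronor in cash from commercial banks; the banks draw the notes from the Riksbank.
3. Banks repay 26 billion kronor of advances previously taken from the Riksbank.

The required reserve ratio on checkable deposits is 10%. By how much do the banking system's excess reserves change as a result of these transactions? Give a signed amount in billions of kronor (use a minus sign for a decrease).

-34.7 billion

OMO purchase (from banks) 34.5 billion kronor: reserves +34.5B, deposits 0.
Currency withdrawal 48 billion kronor: reserves −48B, deposits −48B.
Discount-window repayment 26 billion kronor: reserves −26B, deposits 0.
Totals: Δreserves = −39.5B, Δdeposits = −48B.
Δrequired reserves = 10% × −48B = −4.8B.
Δexcess reserves = Δreserves − Δrequired = −39.5B − (−4.8B) = -34.7 billion.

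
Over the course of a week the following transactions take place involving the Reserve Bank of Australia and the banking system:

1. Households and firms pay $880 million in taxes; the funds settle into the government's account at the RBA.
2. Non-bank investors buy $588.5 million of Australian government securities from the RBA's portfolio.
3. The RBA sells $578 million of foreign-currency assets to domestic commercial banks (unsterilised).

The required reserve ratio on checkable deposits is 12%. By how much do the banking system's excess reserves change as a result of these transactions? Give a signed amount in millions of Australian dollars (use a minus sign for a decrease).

Government account inflow $880 million: reserves −$880M, deposits −$880M.
Asset sale (to non-banks) $588.5 million: reserves −$588.5M, deposits −$588.5M.
FX sale $578 million: reserves −$578M, deposits 0.
Totals: Δreserves = −$2046.5M, Δdeposits = −$1468.5M.
Δrequired reserves = 12% × −$1468.5M = −$176.22M.
Δexcess reserves = Δreserves − Δrequired = −$2046.5M − (−$176.22M) = -$1870.28 million.

-$1870.28 million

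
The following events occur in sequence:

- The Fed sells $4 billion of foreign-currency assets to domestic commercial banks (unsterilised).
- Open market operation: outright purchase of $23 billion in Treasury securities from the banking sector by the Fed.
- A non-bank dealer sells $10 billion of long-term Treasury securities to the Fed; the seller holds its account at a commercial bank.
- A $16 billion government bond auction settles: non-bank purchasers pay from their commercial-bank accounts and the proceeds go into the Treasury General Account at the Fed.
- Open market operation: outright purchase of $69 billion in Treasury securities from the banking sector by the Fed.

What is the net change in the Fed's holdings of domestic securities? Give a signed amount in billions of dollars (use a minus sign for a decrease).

+$102 billion

Fed balance sheet:
  Assets:      Securities +$102B, Foreign assets −$4B
  Liabilities: Bank reserves +$82B, Government deposits +$16B
Commercial banking system:
  Assets:      Reserves at CB +$82B, Securities −$92B, Foreign assets +$4B
  Liabilities: Checkable deposits −$6B
So the change in the Fed's holdings of domestic securities is +$102 billion.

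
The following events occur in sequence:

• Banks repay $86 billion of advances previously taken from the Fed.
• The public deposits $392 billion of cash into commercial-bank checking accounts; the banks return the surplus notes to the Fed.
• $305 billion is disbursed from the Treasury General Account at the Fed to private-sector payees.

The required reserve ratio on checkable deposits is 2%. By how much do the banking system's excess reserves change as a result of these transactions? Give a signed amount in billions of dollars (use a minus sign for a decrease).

Discount-window repayment $86 billion: reserves −$86B, deposits 0.
Currency deposit $392 billion: reserves +$392B, deposits +$392B.
Government spending $305 billion: reserves +$305B, deposits +$305B.
Totals: Δreserves = +$611B, Δdeposits = +$697B.
Δrequired reserves = 2% × +$697B = +$13.94B.
Δexcess reserves = Δreserves − Δrequired = +$611B − (+$13.94B) = +$597.06 billion.

+$597.06 billion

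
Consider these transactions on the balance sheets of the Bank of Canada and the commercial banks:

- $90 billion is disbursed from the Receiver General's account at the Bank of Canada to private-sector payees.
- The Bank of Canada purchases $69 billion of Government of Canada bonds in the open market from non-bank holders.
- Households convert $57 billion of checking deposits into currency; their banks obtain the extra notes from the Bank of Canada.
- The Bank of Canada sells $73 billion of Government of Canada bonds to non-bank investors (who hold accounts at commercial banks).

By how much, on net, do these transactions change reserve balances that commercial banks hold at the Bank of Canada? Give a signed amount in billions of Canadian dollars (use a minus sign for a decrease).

+$29 billion

Bank of Canada balance sheet:
  Assets:      Securities −$4B
  Liabilities: Bank reserves +$29B, Currency in circulation +$57B, Government deposits −$90B
So the change in reserve balances that commercial banks hold at the Bank of Canada is +$29 billion.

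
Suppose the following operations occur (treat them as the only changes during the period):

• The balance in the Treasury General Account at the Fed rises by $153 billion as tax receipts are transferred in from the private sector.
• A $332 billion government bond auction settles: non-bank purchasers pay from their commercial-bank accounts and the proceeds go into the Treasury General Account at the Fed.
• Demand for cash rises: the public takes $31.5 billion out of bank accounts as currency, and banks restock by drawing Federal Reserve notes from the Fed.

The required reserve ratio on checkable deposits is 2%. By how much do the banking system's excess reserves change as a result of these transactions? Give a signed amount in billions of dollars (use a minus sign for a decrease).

Government account inflow $153 billion: reserves −$153B, deposits −$153B.
Government account inflow $332 billion: reserves −$332B, deposits −$332B.
Currency withdrawal $31.5 billion: reserves −$31.5B, deposits −$31.5B.
Totals: Δreserves = −$516.5B, Δdeposits = −$516.5B.
Δrequired reserves = 2% × −$516.5B = −$10.33B.
Δexcess reserves = Δreserves − Δrequired = −$516.5B − (−$10.33B) = -$506.17 billion.

-$506.17 billion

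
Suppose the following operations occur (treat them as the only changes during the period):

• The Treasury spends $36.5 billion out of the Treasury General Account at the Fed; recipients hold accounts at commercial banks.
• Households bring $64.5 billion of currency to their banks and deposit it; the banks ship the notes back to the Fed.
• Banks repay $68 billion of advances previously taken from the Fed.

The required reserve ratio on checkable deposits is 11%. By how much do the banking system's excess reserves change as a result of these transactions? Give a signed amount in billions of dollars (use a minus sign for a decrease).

+$21.89 billion

Government spending $36.5 billion: reserves +$36.5B, deposits +$36.5B.
Currency deposit $64.5 billion: reserves +$64.5B, deposits +$64.5B.
Discount-window repayment $68 billion: reserves −$68B, deposits 0.
Totals: Δreserves = +$33B, Δdeposits = +$101B.
Δrequired reserves = 11% × +$101B = +$11.11B.
Δexcess reserves = Δreserves − Δrequired = +$33B − (+$11.11B) = +$21.89 billion.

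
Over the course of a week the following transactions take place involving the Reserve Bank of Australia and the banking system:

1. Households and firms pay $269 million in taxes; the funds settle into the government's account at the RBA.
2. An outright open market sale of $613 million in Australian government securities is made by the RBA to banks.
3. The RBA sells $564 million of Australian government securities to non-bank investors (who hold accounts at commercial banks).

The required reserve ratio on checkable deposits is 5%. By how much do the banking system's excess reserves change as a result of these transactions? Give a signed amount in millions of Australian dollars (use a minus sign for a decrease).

-$1404.35 million

Government account inflow $269 million: reserves −$269M, deposits −$269M.
OMO sale (to banks) $613 million: reserves −$613M, deposits 0.
Asset sale (to non-banks) $564 million: reserves −$564M, deposits −$564M.
Totals: Δreserves = −$1446M, Δdeposits = −$833M.
Δrequired reserves = 5% × −$833M = −$41.65M.
Δexcess reserves = Δreserves − Δrequired = −$1446M − (−$41.65M) = -$1404.35 million.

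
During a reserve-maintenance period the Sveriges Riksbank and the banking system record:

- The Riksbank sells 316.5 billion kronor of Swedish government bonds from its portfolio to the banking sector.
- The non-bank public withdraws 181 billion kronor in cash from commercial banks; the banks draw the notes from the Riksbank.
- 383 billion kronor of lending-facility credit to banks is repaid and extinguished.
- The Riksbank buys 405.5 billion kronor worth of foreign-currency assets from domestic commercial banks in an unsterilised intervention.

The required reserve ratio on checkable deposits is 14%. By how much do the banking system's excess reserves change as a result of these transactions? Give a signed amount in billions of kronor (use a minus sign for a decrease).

OMO sale (to banks) 316.5 billion kronor: reserves −316.5B, deposits 0.
Currency withdrawal 181 billion kronor: reserves −181B, deposits −181B.
Discount-window repayment 383 billion kronor: reserves −383B, deposits 0.
FX purchase 405.5 billion kronor: reserves +405.5B, deposits 0.
Totals: Δreserves = −475B, Δdeposits = −181B.
Δrequired reserves = 14% × −181B = −25.34B.
Δexcess reserves = Δreserves − Δrequired = −475B − (−25.34B) = -449.66 billion.

-449.66 billion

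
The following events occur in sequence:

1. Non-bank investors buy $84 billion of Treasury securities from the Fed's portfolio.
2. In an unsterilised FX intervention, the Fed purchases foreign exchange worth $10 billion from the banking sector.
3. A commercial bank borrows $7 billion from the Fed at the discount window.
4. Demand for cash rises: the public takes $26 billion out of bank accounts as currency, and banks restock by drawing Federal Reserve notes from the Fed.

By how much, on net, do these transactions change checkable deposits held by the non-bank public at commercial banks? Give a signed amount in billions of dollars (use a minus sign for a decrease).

-$110 billion

Asset sale (to non-banks) $84 billion: non-bank counterparties' bank balances fall → −$84B.
FX purchase $10 billion: the counterparty is a bank, so public deposits are unchanged → 0.
Discount-window loan $7 billion: the counterparty is a bank, so public deposits are unchanged → 0.
Currency withdrawal $26 billion: non-bank counterparties' bank balances fall → −$26B.
Net: −84 + 0 + 0 − 26 = -$110 billion.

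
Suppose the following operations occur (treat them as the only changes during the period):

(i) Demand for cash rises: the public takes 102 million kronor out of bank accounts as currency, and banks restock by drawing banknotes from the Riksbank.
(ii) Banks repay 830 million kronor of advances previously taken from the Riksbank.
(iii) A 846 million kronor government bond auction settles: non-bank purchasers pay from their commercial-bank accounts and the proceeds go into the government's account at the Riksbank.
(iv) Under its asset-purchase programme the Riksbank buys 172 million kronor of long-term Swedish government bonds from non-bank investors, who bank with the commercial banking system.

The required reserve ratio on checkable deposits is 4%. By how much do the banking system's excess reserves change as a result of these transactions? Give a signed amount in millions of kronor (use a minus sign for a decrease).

Currency withdrawal 102 million kronor: reserves −102M, deposits −102M.
Discount-window repayment 830 million kronor: reserves −830M, deposits 0.
Government account inflow 846 million kronor: reserves −846M, deposits −846M.
Asset purchase (from non-banks) 172 million kronor: reserves +172M, deposits +172M.
Totals: Δreserves = −1606M, Δdeposits = −776M.
Δrequired reserves = 4% × −776M = −31.04M.
Δexcess reserves = Δreserves − Δrequired = −1606M − (−31.04M) = -1574.96 million.

-1574.96 million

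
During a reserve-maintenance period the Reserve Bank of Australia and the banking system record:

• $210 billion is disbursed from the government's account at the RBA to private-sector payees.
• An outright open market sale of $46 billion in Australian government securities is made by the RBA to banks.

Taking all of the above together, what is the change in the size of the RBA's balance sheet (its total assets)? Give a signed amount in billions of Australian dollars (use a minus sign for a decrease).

-$46 billion

Government spending $210 billion: only the composition of liabilities changes → 0.
OMO sale (to banks) $46 billion: an RBA asset is shed → −$46B.
Net: 0 − 46 = -$46 billion.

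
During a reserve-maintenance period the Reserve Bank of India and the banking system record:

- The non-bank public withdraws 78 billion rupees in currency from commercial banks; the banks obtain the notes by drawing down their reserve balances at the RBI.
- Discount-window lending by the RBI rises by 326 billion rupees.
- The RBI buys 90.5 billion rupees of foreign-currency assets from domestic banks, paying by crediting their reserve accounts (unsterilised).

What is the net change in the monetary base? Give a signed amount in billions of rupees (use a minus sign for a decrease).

+416.5 billion

RBI balance sheet:
  Assets:      Loans to banks +326B, Foreign assets +90.5B
  Liabilities: Bank reserves +338.5B, Currency in circulation +78B
Commercial banking system:
  Assets:      Reserves at CB +338.5B, Foreign assets −90.5B
  Liabilities: Checkable deposits −78B, Borrowings from CB +326B
Monetary base = currency + reserves: +78B + (+338.5B) = +416.5 billion.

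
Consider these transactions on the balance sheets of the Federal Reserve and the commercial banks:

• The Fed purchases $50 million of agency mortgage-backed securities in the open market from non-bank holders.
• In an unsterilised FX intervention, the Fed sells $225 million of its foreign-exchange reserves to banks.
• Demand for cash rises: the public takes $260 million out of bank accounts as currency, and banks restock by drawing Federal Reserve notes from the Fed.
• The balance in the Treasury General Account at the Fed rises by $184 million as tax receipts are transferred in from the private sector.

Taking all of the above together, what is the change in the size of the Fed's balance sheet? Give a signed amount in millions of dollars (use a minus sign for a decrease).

Asset purchase (from non-banks) $50 million: a Fed asset is acquired → +$50M.
FX sale $225 million: a Fed asset is shed → −$225M.
Currency withdrawal $260 million: only the composition of liabilities changes → 0.
Government account inflow $184 million: only the composition of liabilities changes → 0.
Net: 50 − 225 + 0 + 0 = -$175 million.

-$175 million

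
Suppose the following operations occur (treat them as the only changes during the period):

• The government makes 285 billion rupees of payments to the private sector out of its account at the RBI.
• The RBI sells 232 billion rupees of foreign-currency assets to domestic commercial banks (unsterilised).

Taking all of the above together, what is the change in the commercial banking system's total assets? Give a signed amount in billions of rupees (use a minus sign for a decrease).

RBI balance sheet:
  Assets:      Foreign assets −232B
  Liabilities: Bank reserves +53B, Government deposits −285B
Commercial banking system:
  Assets:      Reserves at CB +53B, Foreign assets +232B
  Liabilities: Checkable deposits +285B
Change in total bank assets = +285 billion.

+285 billion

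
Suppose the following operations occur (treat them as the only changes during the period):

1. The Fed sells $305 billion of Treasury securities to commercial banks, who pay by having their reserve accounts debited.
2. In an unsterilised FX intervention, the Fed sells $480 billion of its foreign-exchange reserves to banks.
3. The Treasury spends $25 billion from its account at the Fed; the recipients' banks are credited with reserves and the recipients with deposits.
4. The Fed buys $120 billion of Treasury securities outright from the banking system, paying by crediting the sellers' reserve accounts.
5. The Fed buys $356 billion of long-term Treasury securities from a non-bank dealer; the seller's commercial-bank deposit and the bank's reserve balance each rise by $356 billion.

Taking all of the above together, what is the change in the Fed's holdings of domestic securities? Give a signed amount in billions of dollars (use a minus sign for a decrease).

OMO sale (to banks) $305 billion: securities removed from the Fed's portfolio → −$305B.
FX sale $480 billion: the Fed's securities portfolio is untouched → 0.
Government spending $25 billion: the Fed's securities portfolio is untouched → 0.
OMO purchase (from banks) $120 billion: securities added to the Fed's portfolio → +$120B.
Asset purchase (from non-banks) $356 billion: securities added to the Fed's portfolio → +$356B.
Net: −305 + 0 + 0 + 120 + 356 = +$171 billion.

+$171 billion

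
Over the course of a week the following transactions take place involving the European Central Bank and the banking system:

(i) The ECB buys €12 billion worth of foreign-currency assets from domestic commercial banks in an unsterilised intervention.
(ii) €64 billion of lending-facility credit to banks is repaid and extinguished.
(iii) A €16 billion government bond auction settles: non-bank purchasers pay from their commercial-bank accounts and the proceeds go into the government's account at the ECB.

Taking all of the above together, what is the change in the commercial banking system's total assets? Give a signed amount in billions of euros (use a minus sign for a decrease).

-€80 billion

ECB balance sheet:
  Assets:      Loans to banks −€64B, Foreign assets +€12B
  Liabilities: Bank reserves −€68B, Government deposits +€16B
Commercial banking system:
  Assets:      Reserves at CB −€68B, Foreign assets −€12B
  Liabilities: Checkable deposits −€16B, Borrowings from CB −€64B
Change in total bank assets = -€80 billion.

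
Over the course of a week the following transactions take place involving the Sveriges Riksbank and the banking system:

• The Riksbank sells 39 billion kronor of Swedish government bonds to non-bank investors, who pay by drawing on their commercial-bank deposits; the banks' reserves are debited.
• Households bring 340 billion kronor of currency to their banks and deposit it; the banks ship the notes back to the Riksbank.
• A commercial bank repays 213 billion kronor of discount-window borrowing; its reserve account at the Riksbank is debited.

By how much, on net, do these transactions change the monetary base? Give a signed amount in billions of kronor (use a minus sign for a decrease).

-252 billion

Riksbank balance sheet:
  Assets:      Securities −39B, Loans to banks −213B
  Liabilities: Bank reserves +88B, Currency in circulation −340B
Monetary base = currency + reserves: −340B + (+88B) = -252 billion.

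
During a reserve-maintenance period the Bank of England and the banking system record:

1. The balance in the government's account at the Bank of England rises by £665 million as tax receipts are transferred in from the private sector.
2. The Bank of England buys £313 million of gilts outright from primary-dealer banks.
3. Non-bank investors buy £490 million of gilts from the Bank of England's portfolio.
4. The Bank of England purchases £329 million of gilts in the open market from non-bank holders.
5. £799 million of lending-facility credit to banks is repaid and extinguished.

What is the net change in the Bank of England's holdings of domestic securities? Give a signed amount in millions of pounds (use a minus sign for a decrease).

+£152 million

Government account inflow £665 million: the Bank of England's securities portfolio is untouched → 0.
OMO purchase (from banks) £313 million: securities added to the Bank of England's portfolio → +£313M.
Asset sale (to non-banks) £490 million: securities removed from the Bank of England's portfolio → −£490M.
Asset purchase (from non-banks) £329 million: securities added to the Bank of England's portfolio → +£329M.
Discount-window repayment £799 million: the Bank of England's securities portfolio is untouched → 0.
Net: 0 + 313 − 490 + 329 + 0 = +£152 million.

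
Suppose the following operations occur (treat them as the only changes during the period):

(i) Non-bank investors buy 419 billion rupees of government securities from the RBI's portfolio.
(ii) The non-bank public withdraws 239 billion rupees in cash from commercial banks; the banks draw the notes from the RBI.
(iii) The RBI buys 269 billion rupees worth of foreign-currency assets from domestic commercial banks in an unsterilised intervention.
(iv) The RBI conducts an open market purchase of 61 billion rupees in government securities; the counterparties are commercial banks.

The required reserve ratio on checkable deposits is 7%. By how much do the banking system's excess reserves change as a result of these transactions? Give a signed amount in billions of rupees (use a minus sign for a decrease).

-281.94 billion

Asset sale (to non-banks) 419 billion rupees: reserves −419B, deposits −419B.
Currency withdrawal 239 billion rupees: reserves −239B, deposits −239B.
FX purchase 269 billion rupees: reserves +269B, deposits 0.
OMO purchase (from banks) 61 billion rupees: reserves +61B, deposits 0.
Totals: Δreserves = −328B, Δdeposits = −658B.
Δrequired reserves = 7% × −658B = −46.06B.
Δexcess reserves = Δreserves − Δrequired = −328B − (−46.06B) = -281.94 billion.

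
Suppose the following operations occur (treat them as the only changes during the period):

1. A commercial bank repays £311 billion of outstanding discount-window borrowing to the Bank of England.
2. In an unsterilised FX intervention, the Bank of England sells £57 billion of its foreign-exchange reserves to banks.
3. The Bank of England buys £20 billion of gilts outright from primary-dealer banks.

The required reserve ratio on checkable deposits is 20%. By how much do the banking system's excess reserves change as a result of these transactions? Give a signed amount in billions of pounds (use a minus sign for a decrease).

Discount-window repayment £311 billion: reserves −£311B, deposits 0.
FX sale £57 billion: reserves −£57B, deposits 0.
OMO purchase (from banks) £20 billion: reserves +£20B, deposits 0.
Totals: Δreserves = −£348B, Δdeposits = 0.
Δrequired reserves = 20% × 0 = 0.
Δexcess reserves = Δreserves − Δrequired = −£348B − (0) = -£348 billion.

-£348 billion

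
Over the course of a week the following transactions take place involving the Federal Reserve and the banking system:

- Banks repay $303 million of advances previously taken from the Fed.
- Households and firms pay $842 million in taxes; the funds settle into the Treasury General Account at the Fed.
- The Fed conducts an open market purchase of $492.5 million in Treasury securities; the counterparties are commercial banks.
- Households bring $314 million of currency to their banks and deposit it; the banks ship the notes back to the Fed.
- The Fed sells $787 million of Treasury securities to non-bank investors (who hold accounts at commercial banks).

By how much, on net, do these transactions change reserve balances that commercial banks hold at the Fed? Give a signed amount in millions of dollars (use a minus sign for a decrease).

Fed balance sheet:
  Assets:      Securities −$294.5M, Loans to banks −$303M
  Liabilities: Bank reserves −$1125.5M, Currency in circulation −$314M, Government deposits +$842M
So the change in reserve balances that commercial banks hold at the Fed is -$1125.5 million.

-$1125.5 million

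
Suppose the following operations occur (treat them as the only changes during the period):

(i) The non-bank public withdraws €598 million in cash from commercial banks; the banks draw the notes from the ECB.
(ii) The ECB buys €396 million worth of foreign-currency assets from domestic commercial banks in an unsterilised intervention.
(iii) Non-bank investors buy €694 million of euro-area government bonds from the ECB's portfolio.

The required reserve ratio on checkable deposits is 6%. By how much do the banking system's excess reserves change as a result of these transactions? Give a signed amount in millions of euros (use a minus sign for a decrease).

-€818.48 million

Currency withdrawal €598 million: reserves −€598M, deposits −€598M.
FX purchase €396 million: reserves +€396M, deposits 0.
Asset sale (to non-banks) €694 million: reserves −€694M, deposits −€694M.
Totals: Δreserves = −€896M, Δdeposits = −€1292M.
Δrequired reserves = 6% × −€1292M = −€77.52M.
Δexcess reserves = Δreserves − Δrequired = −€896M − (−€77.52M) = -€818.48 million.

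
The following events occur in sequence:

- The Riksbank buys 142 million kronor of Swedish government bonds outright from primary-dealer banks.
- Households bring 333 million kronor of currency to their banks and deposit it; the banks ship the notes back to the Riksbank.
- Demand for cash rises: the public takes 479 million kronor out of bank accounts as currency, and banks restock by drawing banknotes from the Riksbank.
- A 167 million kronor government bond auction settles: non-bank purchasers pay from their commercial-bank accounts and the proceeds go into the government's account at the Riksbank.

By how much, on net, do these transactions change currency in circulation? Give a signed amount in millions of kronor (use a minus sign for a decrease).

Riksbank balance sheet:
  Assets:      Securities +142M
  Liabilities: Bank reserves −171M, Currency in circulation +146M, Government deposits +167M
Commercial banking system:
  Assets:      Reserves at CB −171M, Securities −142M
  Liabilities: Checkable deposits −313M
So the change in currency in circulation is +146 million.

+146 million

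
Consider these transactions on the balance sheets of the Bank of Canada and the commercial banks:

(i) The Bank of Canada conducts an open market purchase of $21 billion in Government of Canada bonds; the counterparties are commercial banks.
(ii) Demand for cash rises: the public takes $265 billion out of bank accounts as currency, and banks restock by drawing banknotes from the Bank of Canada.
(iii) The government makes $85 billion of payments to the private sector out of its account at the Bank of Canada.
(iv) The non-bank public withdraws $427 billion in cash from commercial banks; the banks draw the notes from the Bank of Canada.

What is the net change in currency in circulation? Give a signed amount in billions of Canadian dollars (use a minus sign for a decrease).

OMO purchase (from banks) $21 billion: no currency enters or leaves circulation → 0.
Currency withdrawal $265 billion: notes leave the central bank → +$265B.
Government spending $85 billion: no currency enters or leaves circulation → 0.
Currency withdrawal $427 billion: notes leave the central bank → +$427B.
Net: 0 + 265 + 0 + 427 = +$692 billion.

+$692 billion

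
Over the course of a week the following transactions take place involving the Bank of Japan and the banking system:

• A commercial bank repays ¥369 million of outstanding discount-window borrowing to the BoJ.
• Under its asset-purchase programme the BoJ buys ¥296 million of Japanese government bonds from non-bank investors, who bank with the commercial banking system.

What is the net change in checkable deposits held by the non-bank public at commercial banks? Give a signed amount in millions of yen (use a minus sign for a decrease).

Discount-window repayment ¥369 million: the counterparty is a bank, so public deposits are unchanged → 0.
Asset purchase (from non-banks) ¥296 million: non-bank counterparties' bank balances rise → +¥296M.
Net: 0 + 296 = +¥296 million.

+¥296 million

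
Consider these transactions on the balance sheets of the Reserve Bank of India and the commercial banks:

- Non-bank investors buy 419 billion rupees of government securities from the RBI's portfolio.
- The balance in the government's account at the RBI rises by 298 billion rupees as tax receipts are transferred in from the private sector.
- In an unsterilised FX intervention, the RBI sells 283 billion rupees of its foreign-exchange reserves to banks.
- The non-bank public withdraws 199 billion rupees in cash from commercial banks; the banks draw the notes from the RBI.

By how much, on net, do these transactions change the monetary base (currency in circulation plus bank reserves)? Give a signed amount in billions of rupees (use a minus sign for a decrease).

-1000 billion

Asset sale (to non-banks) 419 billion rupees: RBI balance sheet contracts → −419B.
Government account inflow 298 billion rupees: reserves shift to a non-base liability → −298B.
FX sale 283 billion rupees: RBI balance sheet contracts → −283B.
Currency withdrawal 199 billion rupees: just a shift between currency and reserves — both are base money → 0.
Net: −419 − 298 − 283 + 0 = -1000 billion.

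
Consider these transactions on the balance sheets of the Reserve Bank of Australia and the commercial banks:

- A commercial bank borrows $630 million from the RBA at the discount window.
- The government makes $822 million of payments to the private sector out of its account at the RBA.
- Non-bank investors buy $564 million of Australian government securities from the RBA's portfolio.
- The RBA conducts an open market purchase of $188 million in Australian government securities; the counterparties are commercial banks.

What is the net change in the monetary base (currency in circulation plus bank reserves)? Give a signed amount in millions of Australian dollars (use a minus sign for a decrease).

+$1076 million

Discount-window loan $630 million: RBA balance sheet expands → +$630M.
Government spending $822 million: a non-base liability converts back to reserves → +$822M.
Asset sale (to non-banks) $564 million: RBA balance sheet contracts → −$564M.
OMO purchase (from banks) $188 million: RBA balance sheet expands → +$188M.
Net: 630 + 822 − 564 + 188 = +$1076 million.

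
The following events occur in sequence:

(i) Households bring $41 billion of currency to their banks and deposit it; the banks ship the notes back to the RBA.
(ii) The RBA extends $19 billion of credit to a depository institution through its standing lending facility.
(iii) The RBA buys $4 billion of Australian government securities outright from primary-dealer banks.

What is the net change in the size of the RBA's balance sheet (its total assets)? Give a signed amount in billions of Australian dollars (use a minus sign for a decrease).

RBA balance sheet:
  Assets:      Securities +$4B, Loans to banks +$19B
  Liabilities: Bank reserves +$64B, Currency in circulation −$41B
Change in total RBA assets = +$23 billion.

+$23 billion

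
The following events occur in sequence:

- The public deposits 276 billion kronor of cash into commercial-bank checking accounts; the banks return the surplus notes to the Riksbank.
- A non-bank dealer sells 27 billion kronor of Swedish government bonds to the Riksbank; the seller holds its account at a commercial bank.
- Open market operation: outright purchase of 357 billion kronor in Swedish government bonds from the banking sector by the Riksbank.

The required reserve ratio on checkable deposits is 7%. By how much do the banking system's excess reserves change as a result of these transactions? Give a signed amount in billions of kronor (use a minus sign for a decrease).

+638.79 billion

Currency deposit 276 billion kronor: reserves +276B, deposits +276B.
Asset purchase (from non-banks) 27 billion kronor: reserves +27B, deposits +27B.
OMO purchase (from banks) 357 billion kronor: reserves +357B, deposits 0.
Totals: Δreserves = +660B, Δdeposits = +303B.
Δrequired reserves = 7% × +303B = +21.21B.
Δexcess reserves = Δreserves − Δrequired = +660B − (+21.21B) = +638.79 billion.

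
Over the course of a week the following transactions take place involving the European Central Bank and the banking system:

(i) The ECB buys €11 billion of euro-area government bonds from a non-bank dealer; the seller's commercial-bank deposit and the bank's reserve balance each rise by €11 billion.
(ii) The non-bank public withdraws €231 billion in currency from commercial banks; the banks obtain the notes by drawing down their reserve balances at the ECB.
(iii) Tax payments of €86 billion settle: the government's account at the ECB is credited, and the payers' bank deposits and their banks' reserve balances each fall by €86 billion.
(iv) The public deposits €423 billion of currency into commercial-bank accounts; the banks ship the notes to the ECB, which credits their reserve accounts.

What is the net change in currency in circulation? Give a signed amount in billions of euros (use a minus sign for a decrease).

Asset purchase (from non-banks) €11 billion: no currency enters or leaves circulation → 0.
Currency withdrawal €231 billion: notes leave the central bank → +€231B.
Government account inflow €86 billion: no currency enters or leaves circulation → 0.
Currency deposit €423 billion: notes return to the central bank → −€423B.
Net: 0 + 231 + 0 − 423 = -€192 billion.

-€192 billion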